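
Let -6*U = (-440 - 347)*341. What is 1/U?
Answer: 6/268367 ≈ 2.2357e-5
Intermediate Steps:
U = 268367/6 (U = -(-440 - 347)*341/6 = -(-787)*341/6 = -1/6*(-268367) = 268367/6 ≈ 44728.)
1/U = 1/(268367/6) = 6/268367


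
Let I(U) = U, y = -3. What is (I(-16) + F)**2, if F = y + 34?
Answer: 225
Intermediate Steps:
F = 31 (F = -3 + 34 = 31)
(I(-16) + F)**2 = (-16 + 31)**2 = 15**2 = 225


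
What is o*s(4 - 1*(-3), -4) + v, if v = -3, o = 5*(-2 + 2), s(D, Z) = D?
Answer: -3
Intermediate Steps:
o = 0 (o = 5*0 = 0)
o*s(4 - 1*(-3), -4) + v = 0*(4 - 1*(-3)) - 3 = 0*(4 + 3) - 3 = 0*7 - 3 = 0 - 3 = -3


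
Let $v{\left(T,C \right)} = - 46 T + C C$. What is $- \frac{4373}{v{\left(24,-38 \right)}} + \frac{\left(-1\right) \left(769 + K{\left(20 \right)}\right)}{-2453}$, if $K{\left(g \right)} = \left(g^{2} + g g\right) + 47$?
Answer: $- \frac{10177529}{834020} \approx -12.203$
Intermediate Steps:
$v{\left(T,C \right)} = C^{2} - 46 T$ ($v{\left(T,C \right)} = - 46 T + C^{2} = C^{2} - 46 T$)
$K{\left(g \right)} = 47 + 2 g^{2}$ ($K{\left(g \right)} = \left(g^{2} + g^{2}\right) + 47 = 2 g^{2} + 47 = 47 + 2 g^{2}$)
$- \frac{4373}{v{\left(24,-38 \right)}} + \frac{\left(-1\right) \left(769 + K{\left(20 \right)}\right)}{-2453} = - \frac{4373}{\left(-38\right)^{2} - 1104} + \frac{\left(-1\right) \left(769 + \left(47 + 2 \cdot 20^{2}\right)\right)}{-2453} = - \frac{4373}{1444 - 1104} + - (769 + \left(47 + 2 \cdot 400\right)) \left(- \frac{1}{2453}\right) = - \frac{4373}{340} + - (769 + \left(47 + 800\right)) \left(- \frac{1}{2453}\right) = \left(-4373\right) \frac{1}{340} + - (769 + 847) \left(- \frac{1}{2453}\right) = - \frac{4373}{340} + \left(-1\right) 1616 \left(- \frac{1}{2453}\right) = - \frac{4373}{340} - - \frac{1616}{2453} = - \frac{4373}{340} + \frac{1616}{2453} = - \frac{10177529}{834020}$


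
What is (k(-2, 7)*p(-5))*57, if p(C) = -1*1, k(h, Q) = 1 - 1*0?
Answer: -57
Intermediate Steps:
k(h, Q) = 1 (k(h, Q) = 1 + 0 = 1)
p(C) = -1
(k(-2, 7)*p(-5))*57 = (1*(-1))*57 = -1*57 = -57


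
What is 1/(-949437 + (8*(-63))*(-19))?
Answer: -1/939861 ≈ -1.0640e-6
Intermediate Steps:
1/(-949437 + (8*(-63))*(-19)) = 1/(-949437 - 504*(-19)) = 1/(-949437 + 9576) = 1/(-939861) = -1/939861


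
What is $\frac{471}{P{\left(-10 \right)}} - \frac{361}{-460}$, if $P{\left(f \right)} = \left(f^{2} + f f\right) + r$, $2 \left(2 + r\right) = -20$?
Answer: $\frac{17783}{5405} \approx 3.2901$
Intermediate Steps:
$r = -12$ ($r = -2 + \frac{1}{2} \left(-20\right) = -2 - 10 = -12$)
$P{\left(f \right)} = -12 + 2 f^{2}$ ($P{\left(f \right)} = \left(f^{2} + f f\right) - 12 = \left(f^{2} + f^{2}\right) - 12 = 2 f^{2} - 12 = -12 + 2 f^{2}$)
$\frac{471}{P{\left(-10 \right)}} - \frac{361}{-460} = \frac{471}{-12 + 2 \left(-10\right)^{2}} - \frac{361}{-460} = \frac{471}{-12 + 2 \cdot 100} - - \frac{361}{460} = \frac{471}{-12 + 200} + \frac{361}{460} = \frac{471}{188} + \frac{361}{460} = \frac{17783}{5405}$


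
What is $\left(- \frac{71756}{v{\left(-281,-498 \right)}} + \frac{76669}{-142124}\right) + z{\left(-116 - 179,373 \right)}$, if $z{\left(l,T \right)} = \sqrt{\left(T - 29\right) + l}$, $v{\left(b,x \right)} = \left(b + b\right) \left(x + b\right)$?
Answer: $\frac{195893718029}{31110801476} \approx 6.2966$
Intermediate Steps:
$v{\left(b,x \right)} = 2 b \left(b + x\right)$
$z{\left(l,T \right)} = \sqrt{-29 + T + l}$ ($z{\left(l,T \right)} = \sqrt{\left(T - 29\right) + l} = \sqrt{\left(-29 + T\right) + l} = \sqrt{-29 + T + l}$)
$\left(- \frac{71756}{v{\left(-281,-498 \right)}} + \frac{76669}{-142124}\right) + z{\left(-116 - 179,373 \right)} = \left(- \frac{71756}{2 \left(-281\right) \left(-281 - 498\right)} + \frac{76669}{-142124}\right) + \sqrt{-29 + 373 - 295} = \left(- \frac{71756}{2 \left(-281\right) \left(-779\right)} + 76669 \left(- \frac{1}{142124}\right)\right) + \sqrt{-29 + 373 - 295} = \left(- \frac{71756}{437798} - \frac{76669}{142124}\right) + \sqrt{49} = \left(\left(-71756\right) \frac{1}{437798} - \frac{76669}{142124}\right) + 7 = \left(- \frac{35878}{218899} - \frac{76669}{142124}\right) + 7 = - \frac{21881892303}{31110801476} + 7 = \frac{195893718029}{31110801476}$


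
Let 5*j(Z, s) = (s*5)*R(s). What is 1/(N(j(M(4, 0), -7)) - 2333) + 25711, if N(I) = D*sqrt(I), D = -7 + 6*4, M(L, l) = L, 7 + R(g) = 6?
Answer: 139890103393/5440866 - 17*sqrt(7)/5440866 ≈ 25711.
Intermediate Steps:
R(g) = -1 (R(g) = -7 + 6 = -1)
D = 17 (D = -7 + 24 = 17)
j(Z, s) = -s (j(Z, s) = ((s*5)*(-1))/5 = ((5*s)*(-1))/5 = (-5*s)/5 = -s)
N(I) = 17*sqrt(I)
1/(N(j(M(4, 0), -7)) - 2333) + 25711 = 1/(17*sqrt(-1*(-7)) - 2333) + 25711 = 1/(17*sqrt(7) - 2333) + 25711 = 1/(-2333 + 17*sqrt(7)) + 25711 = 25711 + 1/(-2333 + 17*sqrt(7))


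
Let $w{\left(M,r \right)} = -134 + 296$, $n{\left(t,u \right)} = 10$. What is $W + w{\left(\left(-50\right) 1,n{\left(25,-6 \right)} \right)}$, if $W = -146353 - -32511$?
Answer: $-113680$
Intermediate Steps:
$w{\left(M,r \right)} = 162$
$W = -113842$ ($W = -146353 + 32511 = -113842$)
$W + w{\left(\left(-50\right) 1,n{\left(25,-6 \right)} \right)} = -113842 + 162 = -113680$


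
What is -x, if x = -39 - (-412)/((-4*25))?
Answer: 1078/25 ≈ 43.120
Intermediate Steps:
x = -1078/25 (x = -39 - (-412)/(-100) = -39 - (-412)*(-1)/100 = -39 - 1*103/25 = -39 - 103/25 = -1078/25 ≈ -43.120)
-x = -1*(-1078/25) = 1078/25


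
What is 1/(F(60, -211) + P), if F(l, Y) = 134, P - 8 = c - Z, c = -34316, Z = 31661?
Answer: -1/65835 ≈ -1.5189e-5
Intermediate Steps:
P = -65969 (P = 8 + (-34316 - 1*31661) = 8 + (-34316 - 31661) = 8 - 65977 = -65969)
1/(F(60, -211) + P) = 1/(134 - 65969) = 1/(-65835) = -1/65835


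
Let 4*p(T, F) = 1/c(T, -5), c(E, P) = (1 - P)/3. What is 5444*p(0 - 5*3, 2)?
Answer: 1361/2 ≈ 680.50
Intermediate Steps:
c(E, P) = ⅓ - P/3 (c(E, P) = (1 - P)*(⅓) = ⅓ - P/3)
p(T, F) = ⅛ (p(T, F) = 1/(4*(⅓ - ⅓*(-5))) = 1/(4*(⅓ + 5/3)) = (¼)/2 = (¼)*(½) = ⅛)
5444*p(0 - 5*3, 2) = 5444*(⅛) = 1361/2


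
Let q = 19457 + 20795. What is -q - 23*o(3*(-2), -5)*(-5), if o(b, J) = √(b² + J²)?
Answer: -40252 + 115*√61 ≈ -39354.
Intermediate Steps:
q = 40252
o(b, J) = √(J² + b²)
-q - 23*o(3*(-2), -5)*(-5) = -1*40252 - 23*√((-5)² + (3*(-2))²)*(-5) = -40252 - 23*√(25 + (-6)²)*(-5) = -40252 - 23*√(25 + 36)*(-5) = -40252 - 23*√61*(-5) = -40252 - (-115)*√61 = -40252 + 115*√61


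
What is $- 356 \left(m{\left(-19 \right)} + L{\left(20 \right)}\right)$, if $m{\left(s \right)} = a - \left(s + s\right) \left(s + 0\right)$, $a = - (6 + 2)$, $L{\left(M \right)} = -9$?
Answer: $263084$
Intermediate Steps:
$a = -8$ ($a = \left(-1\right) 8 = -8$)
$m{\left(s \right)} = -8 - 2 s^{2}$ ($m{\left(s \right)} = -8 - \left(s + s\right) \left(s + 0\right) = -8 - 2 s s = -8 - 2 s^{2}$)
$- 356 \left(m{\left(-19 \right)} + L{\left(20 \right)}\right) = - 356 \left(\left(-8 - 2 \left(-19\right)^{2}\right) - 9\right) = - 356 \left(\left(-8 - 722\right) - 9\right) = - 356 \left(-730 - 9\right) = \left(-356\right) \left(-739\right) = 263084$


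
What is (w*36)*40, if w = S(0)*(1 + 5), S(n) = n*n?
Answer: 0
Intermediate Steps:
S(n) = n²
w = 0 (w = 0²*(1 + 5) = 0*6 = 0)
(w*36)*40 = (0*36)*40 = 0*40 = 0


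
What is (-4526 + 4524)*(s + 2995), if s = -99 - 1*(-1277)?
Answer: -8346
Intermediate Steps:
s = 1178 (s = -99 + 1277 = 1178)
(-4526 + 4524)*(s + 2995) = (-4526 + 4524)*(1178 + 2995) = -2*4173 = -8346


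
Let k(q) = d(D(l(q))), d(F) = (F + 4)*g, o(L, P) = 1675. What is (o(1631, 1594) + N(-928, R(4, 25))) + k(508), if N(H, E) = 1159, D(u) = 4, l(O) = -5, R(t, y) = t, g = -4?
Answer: 2802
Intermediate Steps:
d(F) = -16 - 4*F (d(F) = (F + 4)*(-4) = (4 + F)*(-4) = -16 - 4*F)
k(q) = -32 (k(q) = -16 - 4*4 = -16 - 16 = -32)
(o(1631, 1594) + N(-928, R(4, 25))) + k(508) = (1675 + 1159) - 32 = 2834 - 32 = 2802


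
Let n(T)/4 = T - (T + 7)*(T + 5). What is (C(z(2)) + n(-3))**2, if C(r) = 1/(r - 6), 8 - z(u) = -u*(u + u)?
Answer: 192721/100 ≈ 1927.2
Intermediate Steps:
z(u) = 8 + 2*u**2 (z(u) = 8 - (-1)*u*(u + u) = 8 - (-1)*u*(2*u) = 8 - (-1)*2*u**2 = 8 - (-2)*u**2 = 8 + 2*u**2)
n(T) = 4*T - 4*(5 + T)*(7 + T) (n(T) = 4*(T - (T + 7)*(T + 5)) = 4*(T - (7 + T)*(5 + T)) = 4*(T - (5 + T)*(7 + T)) = 4*T - 4*(5 + T)*(7 + T))
C(r) = 1/(-6 + r)
(C(z(2)) + n(-3))**2 = (1/(-6 + (8 + 2*2**2)) + (-140 - 44*(-3) - 4*(-3)**2))**2 = (1/(-6 + (8 + 2*4)) + (-140 + 132 - 4*9))**2 = (1/(-6 + (8 + 8)) + (-140 + 132 - 36))**2 = (1/(-6 + 16) - 44)**2 = (1/10 - 44)**2 = (-439/10)**2 = 192721/100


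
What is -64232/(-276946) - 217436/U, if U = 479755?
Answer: -14701203648/66433114115 ≈ -0.22129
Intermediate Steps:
-64232/(-276946) - 217436/U = -64232/(-276946) - 217436/479755 = -64232*(-1/276946) - 217436*1/479755 = 32116/138473 - 217436/479755 = -14701203648/66433114115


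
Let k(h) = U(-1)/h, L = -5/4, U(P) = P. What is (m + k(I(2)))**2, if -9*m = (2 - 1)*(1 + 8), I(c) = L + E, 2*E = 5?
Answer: 81/25 ≈ 3.2400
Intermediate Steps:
E = 5/2 (E = (1/2)*5 = 5/2 ≈ 2.5000)
L = -5/4 (L = -5*1/4 = -5/4 ≈ -1.2500)
I(c) = 5/4 (I(c) = -5/4 + 5/2 = 5/4)
k(h) = -1/h
m = -1 (m = -(2 - 1)*(1 + 8)/9 = -9/9 = -1/9*9 = -1)
(m + k(I(2)))**2 = (-1 - 1/5/4)**2 = (-1 - 1*4/5)**2 = (-1 - 4/5)**2 = (-9/5)**2 = 81/25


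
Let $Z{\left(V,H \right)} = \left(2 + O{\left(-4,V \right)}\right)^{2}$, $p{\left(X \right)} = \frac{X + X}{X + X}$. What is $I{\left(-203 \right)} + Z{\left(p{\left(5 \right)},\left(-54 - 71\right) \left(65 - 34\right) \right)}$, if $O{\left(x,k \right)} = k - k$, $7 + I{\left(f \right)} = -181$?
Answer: $-184$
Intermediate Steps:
$I{\left(f \right)} = -188$ ($I{\left(f \right)} = -7 - 181 = -188$)
$O{\left(x,k \right)} = 0$
$p{\left(X \right)} = 1$ ($p{\left(X \right)} = \frac{2 X}{2 X} = 2 X \frac{1}{2 X} = 1$)
$Z{\left(V,H \right)} = 4$ ($Z{\left(V,H \right)} = \left(2 + 0\right)^{2} = 2^{2} = 4$)
$I{\left(-203 \right)} + Z{\left(p{\left(5 \right)},\left(-54 - 71\right) \left(65 - 34\right) \right)} = -188 + 4 = -184$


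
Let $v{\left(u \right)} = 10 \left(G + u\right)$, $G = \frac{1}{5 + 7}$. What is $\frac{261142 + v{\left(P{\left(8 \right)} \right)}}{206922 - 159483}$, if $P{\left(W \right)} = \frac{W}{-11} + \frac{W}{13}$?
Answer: $\frac{32008513}{5814666} \approx 5.5048$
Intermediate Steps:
$G = \frac{1}{12} \approx 0.083333$
$P{\left(W \right)} = - \frac{2 W}{143}$ ($P{\left(W \right)} = W \left(- \frac{1}{11}\right) + W \frac{1}{13} = - \frac{W}{11} + \frac{W}{13} = - \frac{2 W}{143}$)
$v{\left(u \right)} = \frac{5}{6} + 10 u$ ($v{\left(u \right)} = 10 \left(\frac{1}{12} + u\right) = \frac{5}{6} + 10 u$)
$\frac{261142 + v{\left(P{\left(8 \right)} \right)}}{206922 - 159483} = \frac{261142 + \left(\frac{5}{6} + 10 \left(\left(- \frac{2}{143}\right) 8\right)\right)}{206922 - 159483} = \frac{261142 + \left(\frac{5}{6} + 10 \left(- \frac{16}{143}\right)\right)}{47439} = \left(261142 + \left(\frac{5}{6} - \frac{160}{143}\right)\right) \frac{1}{47439} = \left(261142 - \frac{245}{858}\right) \frac{1}{47439} = \frac{224059591}{858} \cdot \frac{1}{47439} = \frac{32008513}{5814666}$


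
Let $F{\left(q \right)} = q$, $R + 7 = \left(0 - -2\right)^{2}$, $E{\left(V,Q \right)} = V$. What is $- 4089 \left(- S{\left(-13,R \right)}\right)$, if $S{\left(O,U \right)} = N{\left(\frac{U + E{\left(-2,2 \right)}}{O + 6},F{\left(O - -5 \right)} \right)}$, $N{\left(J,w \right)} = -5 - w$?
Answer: $12267$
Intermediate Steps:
$R = -3$ ($R = -7 + \left(0 - -2\right)^{2} = -7 + \left(0 + 2\right)^{2} = -7 + 2^{2} = -7 + 4 = -3$)
$S{\left(O,U \right)} = -10 - O$ ($S{\left(O,U \right)} = -5 - \left(O - -5\right) = -5 - \left(O + 5\right) = -5 - \left(5 + O\right) = -10 - O$)
$- 4089 \left(- S{\left(-13,R \right)}\right) = - 4089 \left(- (-10 - -13)\right) = - 4089 \left(- (-10 + 13)\right) = - 4089 \left(\left(-1\right) 3\right) = \left(-4089\right) \left(-3\right) = 12267$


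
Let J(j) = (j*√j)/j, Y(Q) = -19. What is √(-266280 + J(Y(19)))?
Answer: √(-266280 + I*√19) ≈ 0.004 + 516.02*I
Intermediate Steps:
J(j) = √j (J(j) = j^(3/2)/j = √j)
√(-266280 + J(Y(19))) = √(-266280 + √(-19)) = √(-266280 + I*√19)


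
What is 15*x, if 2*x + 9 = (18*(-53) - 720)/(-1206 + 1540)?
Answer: -17550/167 ≈ -105.09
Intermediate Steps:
x = -1170/167 (x = -9/2 + ((18*(-53) - 720)/(-1206 + 1540))/2 = -9/2 + ((-954 - 720)/334)/2 = -9/2 + (-1674*1/334)/2 = -9/2 + (½)*(-837/167) = -9/2 - 837/334 = -1170/167 ≈ -7.0060)
15*x = 15*(-1170/167) = -17550/167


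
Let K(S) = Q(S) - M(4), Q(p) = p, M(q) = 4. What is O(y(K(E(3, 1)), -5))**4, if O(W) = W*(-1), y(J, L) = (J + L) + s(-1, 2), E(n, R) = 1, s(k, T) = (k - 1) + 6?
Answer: 256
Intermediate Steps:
s(k, T) = 5 + k (s(k, T) = (-1 + k) + 6 = 5 + k)
K(S) = -4 + S (K(S) = S - 1*4 = S - 4 = -4 + S)
y(J, L) = 4 + J + L (y(J, L) = (J + L) + (5 - 1) = (J + L) + 4 = 4 + J + L)
O(W) = -W
O(y(K(E(3, 1)), -5))**4 = (-(4 + (-4 + 1) - 5))**4 = (-(4 - 3 - 5))**4 = (-1*(-4))**4 = 4**4 = 256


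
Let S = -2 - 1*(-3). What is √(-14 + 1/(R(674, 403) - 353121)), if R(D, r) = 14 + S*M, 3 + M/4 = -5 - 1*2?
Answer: I*√1745979603673/353147 ≈ 3.7417*I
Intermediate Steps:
M = -40 (M = -12 + 4*(-5 - 1*2) = -12 + 4*(-5 - 2) = -12 + 4*(-7) = -12 - 28 = -40)
S = 1 (S = -2 + 3 = 1)
R(D, r) = -26 (R(D, r) = 14 + 1*(-40) = 14 - 40 = -26)
√(-14 + 1/(R(674, 403) - 353121)) = √(-14 + 1/(-26 - 353121)) = √(-14 + 1/(-353147)) = √(-14 - 1/353147) = √(-4944059/353147) = I*√1745979603673/353147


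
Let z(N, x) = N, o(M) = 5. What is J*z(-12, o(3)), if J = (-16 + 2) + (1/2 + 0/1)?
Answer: 162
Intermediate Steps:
J = -27/2 (J = -14 + (1*(1/2) + 0*1) = -14 + (1/2 + 0) = -14 + 1/2 = -27/2 ≈ -13.500)
J*z(-12, o(3)) = -27/2*(-12) = 162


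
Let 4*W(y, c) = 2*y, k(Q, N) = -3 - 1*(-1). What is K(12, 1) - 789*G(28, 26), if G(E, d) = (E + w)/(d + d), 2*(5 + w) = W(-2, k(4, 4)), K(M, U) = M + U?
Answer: -34153/104 ≈ -328.39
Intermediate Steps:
k(Q, N) = -2 (k(Q, N) = -3 + 1 = -2)
W(y, c) = y/2 (W(y, c) = (2*y)/4 = y/2)
w = -11/2 (w = -5 + ((½)*(-2))/2 = -5 + (½)*(-1) = -5 - ½ = -11/2 ≈ -5.5000)
G(E, d) = (-11/2 + E)/(2*d) (G(E, d) = (E - 11/2)/(d + d) = (-11/2 + E)/((2*d)) = (-11/2 + E)*(1/(2*d)) = (-11/2 + E)/(2*d))
K(12, 1) - 789*G(28, 26) = (12 + 1) - 789*(-11 + 2*28)/(4*26) = 13 - 789*(-11 + 56)/(4*26) = 13 - 789*45/(4*26) = 13 - 789*45/104 = 13 - 35505/104 = -34153/104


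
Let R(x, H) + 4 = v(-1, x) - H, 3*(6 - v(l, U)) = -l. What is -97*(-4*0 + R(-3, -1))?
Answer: -776/3 ≈ -258.67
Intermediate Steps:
v(l, U) = 6 + l/3 (v(l, U) = 6 - (-1)*l/3 = 6 + l/3)
R(x, H) = 5/3 - H (R(x, H) = -4 + ((6 + (1/3)*(-1)) - H) = -4 + ((6 - 1/3) - H) = -4 + (17/3 - H) = 5/3 - H)
-97*(-4*0 + R(-3, -1)) = -97*(-4*0 + (5/3 - 1*(-1))) = -97*(0 + (5/3 + 1)) = -97*(0 + 8/3) = -97*8/3 = -776/3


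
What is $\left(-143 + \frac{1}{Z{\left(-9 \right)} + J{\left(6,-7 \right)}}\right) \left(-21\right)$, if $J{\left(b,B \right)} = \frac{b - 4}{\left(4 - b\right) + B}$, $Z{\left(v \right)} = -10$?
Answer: $\frac{276465}{92} \approx 3005.1$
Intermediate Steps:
$J{\left(b,B \right)} = \frac{-4 + b}{4 + B - b}$
$\left(-143 + \frac{1}{Z{\left(-9 \right)} + J{\left(6,-7 \right)}}\right) \left(-21\right) = \left(-143 + \frac{1}{-10 + \frac{-4 + 6}{4 - 7 - 6}}\right) \left(-21\right) = \left(-143 + \frac{1}{-10 + \frac{1}{4 - 7 - 6} \cdot 2}\right) \left(-21\right) = \left(-143 + \frac{1}{-10 + \frac{1}{-9} \cdot 2}\right) \left(-21\right) = \left(-143 + \frac{1}{-10 - \frac{2}{9}}\right) \left(-21\right) = \left(-143 + \frac{1}{- \frac{92}{9}}\right) \left(-21\right) = \left(-143 - \frac{9}{92}\right) \left(-21\right) = \left(- \frac{13165}{92}\right) \left(-21\right) = \frac{276465}{92}$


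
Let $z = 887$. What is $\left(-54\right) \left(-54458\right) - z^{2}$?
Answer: $2153963$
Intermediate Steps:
$\left(-54\right) \left(-54458\right) - z^{2} = \left(-54\right) \left(-54458\right) - 887^{2} = 2940732 - 786769 = 2153963$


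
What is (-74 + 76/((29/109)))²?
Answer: 37675044/841 ≈ 44798.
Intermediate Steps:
(-74 + 76/((29/109)))² = (-74 + 76/((29*(1/109))))² = (-74 + 76/(29/109))² = (-74 + 76*(109/29))² = (-74 + 8284/29)² = (6138/29)² = 37675044/841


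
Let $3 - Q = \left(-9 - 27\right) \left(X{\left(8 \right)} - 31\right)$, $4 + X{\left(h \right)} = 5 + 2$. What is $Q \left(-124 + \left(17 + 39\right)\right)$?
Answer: $68340$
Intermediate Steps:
$X{\left(h \right)} = 3$ ($X{\left(h \right)} = -4 + \left(5 + 2\right) = -4 + 7 = 3$)
$Q = -1005$ ($Q = 3 - \left(-9 - 27\right) \left(3 - 31\right) = 3 - \left(-36\right) \left(-28\right) = 3 - 1008 = -1005$)
$Q \left(-124 + \left(17 + 39\right)\right) = - 1005 \left(-124 + \left(17 + 39\right)\right) = - 1005 \left(-124 + 56\right) = \left(-1005\right) \left(-68\right) = 68340$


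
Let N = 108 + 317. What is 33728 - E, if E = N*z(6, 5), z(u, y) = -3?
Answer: 35003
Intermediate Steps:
N = 425
E = -1275 (E = 425*(-3) = -1275)
33728 - E = 33728 - 1*(-1275) = 33728 + 1275 = 35003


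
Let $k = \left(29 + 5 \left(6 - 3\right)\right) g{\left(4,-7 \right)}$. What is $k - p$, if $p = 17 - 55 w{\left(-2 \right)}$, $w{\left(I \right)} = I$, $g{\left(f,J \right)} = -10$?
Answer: $-567$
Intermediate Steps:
$k = -440$ ($k = \left(29 + 5 \left(6 - 3\right)\right) \left(-10\right) = \left(29 + 5 \cdot 3\right) \left(-10\right) = \left(29 + 15\right) \left(-10\right) = 44 \left(-10\right) = -440$)
$p = 127$ ($p = 17 - -110 = 17 + 110 = 127$)
$k - p = -440 - 127 = -567$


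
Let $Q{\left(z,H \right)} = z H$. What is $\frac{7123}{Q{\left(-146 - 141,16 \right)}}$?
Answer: $- \frac{7123}{4592} \approx -1.5512$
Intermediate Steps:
$Q{\left(z,H \right)} = H z$
$\frac{7123}{Q{\left(-146 - 141,16 \right)}} = \frac{7123}{16 \left(-146 - 141\right)} = \frac{7123}{16 \left(-287\right)} = \frac{7123}{-4592} = 7123 \left(- \frac{1}{4592}\right) = - \frac{7123}{4592}$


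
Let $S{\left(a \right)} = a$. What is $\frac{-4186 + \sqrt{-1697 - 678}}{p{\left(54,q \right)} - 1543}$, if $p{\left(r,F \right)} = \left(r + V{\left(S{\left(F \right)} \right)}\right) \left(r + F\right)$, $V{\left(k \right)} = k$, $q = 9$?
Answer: $- \frac{2093}{1213} + \frac{5 i \sqrt{95}}{2426} \approx -1.7255 + 0.020088 i$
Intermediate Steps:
$p{\left(r,F \right)} = \left(F + r\right)^{2}$ ($p{\left(r,F \right)} = \left(r + F\right) \left(r + F\right) = \left(F + r\right) \left(F + r\right) = \left(F + r\right)^{2}$)
$\frac{-4186 + \sqrt{-1697 - 678}}{p{\left(54,q \right)} - 1543} = \frac{-4186 + \sqrt{-1697 - 678}}{\left(9^{2} + 54^{2} + 2 \cdot 9 \cdot 54\right) - 1543} = \frac{-4186 + \sqrt{-1697 + \left(-780 + 102\right)}}{\left(81 + 2916 + 972\right) - 1543} = \frac{-4186 + \sqrt{-1697 - 678}}{3969 - 1543} = \frac{-4186 + \sqrt{-2375}}{2426} = \left(-4186 + 5 i \sqrt{95}\right) \frac{1}{2426} = - \frac{2093}{1213} + \frac{5 i \sqrt{95}}{2426}$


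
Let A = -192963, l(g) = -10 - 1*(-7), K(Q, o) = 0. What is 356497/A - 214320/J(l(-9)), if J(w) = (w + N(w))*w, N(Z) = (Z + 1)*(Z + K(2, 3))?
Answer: 1531578581/64321 ≈ 23812.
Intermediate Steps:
N(Z) = Z*(1 + Z) (N(Z) = (Z + 1)*(Z + 0) = (1 + Z)*Z = Z*(1 + Z))
l(g) = -3 (l(g) = -10 + 7 = -3)
J(w) = w*(w + w*(1 + w)) (J(w) = (w + w*(1 + w))*w = w*(w + w*(1 + w)))
356497/A - 214320/J(l(-9)) = 356497/(-192963) - 214320*1/(9*(2 - 3)) = 356497*(-1/192963) - 214320/(9*(-1)) = -356497/192963 - 214320/(-9) = -356497/192963 - 214320*(-⅑) = -356497/192963 + 71440/3 = 1531578581/64321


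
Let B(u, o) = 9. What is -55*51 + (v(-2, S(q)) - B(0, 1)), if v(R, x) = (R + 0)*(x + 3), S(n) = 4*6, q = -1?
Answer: -2868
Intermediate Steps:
S(n) = 24
v(R, x) = R*(3 + x)
-55*51 + (v(-2, S(q)) - B(0, 1)) = -55*51 + (-2*(3 + 24) - 1*9) = -2805 + (-2*27 - 9) = -2805 + (-54 - 9) = -2805 - 63 = -2868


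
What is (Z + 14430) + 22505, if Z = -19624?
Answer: 17311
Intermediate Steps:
(Z + 14430) + 22505 = (-19624 + 14430) + 22505 = -5194 + 22505 = 17311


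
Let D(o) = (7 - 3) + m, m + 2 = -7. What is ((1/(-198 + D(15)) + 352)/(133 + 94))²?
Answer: 5105817025/2123458561 ≈ 2.4045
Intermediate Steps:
m = -9 (m = -2 - 7 = -9)
D(o) = -5 (D(o) = (7 - 3) - 9 = 4 - 9 = -5)
((1/(-198 + D(15)) + 352)/(133 + 94))² = ((1/(-198 - 5) + 352)/(133 + 94))² = ((1/(-203) + 352)/227)² = ((-1/203 + 352)*(1/227))² = ((71455/203)*(1/227))² = (71455/46081)² = 5105817025/2123458561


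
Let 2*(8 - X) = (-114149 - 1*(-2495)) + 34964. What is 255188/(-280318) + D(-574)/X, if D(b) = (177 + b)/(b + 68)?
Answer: -2476112373969/2720012172262 ≈ -0.91033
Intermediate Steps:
X = 38353 (X = 8 - ((-114149 - 1*(-2495)) + 34964)/2 = 8 - ((-114149 + 2495) + 34964)/2 = 8 - (-111654 + 34964)/2 = 8 - ½*(-76690) = 8 + 38345 = 38353)
D(b) = (177 + b)/(68 + b)
255188/(-280318) + D(-574)/X = 255188/(-280318) + ((177 - 574)/(68 - 574))/38353 = 255188*(-1/280318) + (-397/(-506))*(1/38353) = -127594/140159 - 1/506*(-397)*(1/38353) = -127594/140159 + (397/506)*(1/38353) = -127594/140159 + 397/19406618 = -2476112373969/2720012172262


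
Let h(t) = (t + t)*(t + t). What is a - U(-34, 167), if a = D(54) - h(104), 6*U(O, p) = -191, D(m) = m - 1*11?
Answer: -259135/6 ≈ -43189.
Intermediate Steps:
D(m) = -11 + m (D(m) = m - 11 = -11 + m)
U(O, p) = -191/6 (U(O, p) = (⅙)*(-191) = -191/6)
h(t) = 4*t² (h(t) = (2*t)*(2*t) = 4*t²)
a = -43221 (a = (-11 + 54) - 4*104² = 43 - 4*10816 = 43 - 1*43264 = 43 - 43264 = -43221)
a - U(-34, 167) = -43221 - 1*(-191/6) = -43221 + 191/6 = -259135/6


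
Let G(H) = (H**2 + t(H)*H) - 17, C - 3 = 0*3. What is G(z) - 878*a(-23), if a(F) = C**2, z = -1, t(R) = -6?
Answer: -7912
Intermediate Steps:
C = 3 (C = 3 + 0*3 = 3 + 0 = 3)
a(F) = 9 (a(F) = 3**2 = 9)
G(H) = -17 + H**2 - 6*H (G(H) = (H**2 - 6*H) - 17 = -17 + H**2 - 6*H)
G(z) - 878*a(-23) = (-17 + (-1)**2 - 6*(-1)) - 878*9 = (-17 + 1 + 6) - 7902 = -10 - 7902 = -7912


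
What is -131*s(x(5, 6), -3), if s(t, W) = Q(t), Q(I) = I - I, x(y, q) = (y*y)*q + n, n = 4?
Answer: 0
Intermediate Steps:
x(y, q) = 4 + q*y² (x(y, q) = (y*y)*q + 4 = y²*q + 4 = q*y² + 4 = 4 + q*y²)
Q(I) = 0
s(t, W) = 0
-131*s(x(5, 6), -3) = -131*0 = 0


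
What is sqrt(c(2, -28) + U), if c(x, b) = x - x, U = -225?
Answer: 15*I ≈ 15.0*I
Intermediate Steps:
c(x, b) = 0
sqrt(c(2, -28) + U) = sqrt(0 - 225) = sqrt(-225) = 15*I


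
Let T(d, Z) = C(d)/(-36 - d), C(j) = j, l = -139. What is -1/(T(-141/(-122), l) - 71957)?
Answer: 1511/108727074 ≈ 1.3897e-5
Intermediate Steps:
T(d, Z) = d/(-36 - d)
-1/(T(-141/(-122), l) - 71957) = -1/(-(-141/(-122))/(36 - 141/(-122)) - 71957) = -1/(-(-141*(-1/122))/(36 - 141*(-1/122)) - 71957) = -1/(-1*141/122/(36 + 141/122) - 71957) = -1/(-1*141/122/4533/122 - 71957) = -1/(-1*141/122*122/4533 - 71957) = -1/(-47/1511 - 71957) = -1/(-108727074/1511) = -1*(-1511/108727074) = 1511/108727074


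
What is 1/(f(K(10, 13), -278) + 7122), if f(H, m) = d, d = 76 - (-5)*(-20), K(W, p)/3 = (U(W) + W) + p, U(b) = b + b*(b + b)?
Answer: 1/7098 ≈ 0.00014088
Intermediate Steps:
U(b) = b + 2*b**2 (U(b) = b + b*(2*b) = b + 2*b**2)
K(W, p) = 3*W + 3*p + 3*W*(1 + 2*W) (K(W, p) = 3*((W*(1 + 2*W) + W) + p) = 3*((W + W*(1 + 2*W)) + p) = 3*(W + p + W*(1 + 2*W)) = 3*W + 3*p + 3*W*(1 + 2*W))
d = -24 (d = 76 - 1*100 = 76 - 100 = -24)
f(H, m) = -24
1/(f(K(10, 13), -278) + 7122) = 1/(-24 + 7122) = 1/7098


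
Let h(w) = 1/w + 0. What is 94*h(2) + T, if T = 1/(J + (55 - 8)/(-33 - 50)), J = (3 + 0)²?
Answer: 32983/700 ≈ 47.119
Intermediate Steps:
h(w) = 1/w
J = 9 (J = 3² = 9)
T = 83/700 (T = 1/(9 + (55 - 8)/(-33 - 50)) = 1/(9 + 47/(-83)) = 1/(9 + 47*(-1/83)) = 1/(9 - 47/83) = 1/(700/83) = 83/700 ≈ 0.11857)
94*h(2) + T = 94/2 + 83/700 = 94*(½) + 83/700 = 47 + 83/700 = 32983/700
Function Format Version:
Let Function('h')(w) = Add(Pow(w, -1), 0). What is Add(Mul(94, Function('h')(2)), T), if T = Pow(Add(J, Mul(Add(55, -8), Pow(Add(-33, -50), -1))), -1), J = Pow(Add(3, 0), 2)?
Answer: Rational(32983, 700) ≈ 47.119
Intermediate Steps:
Function('h')(w) = Pow(w, -1)
J = 9 (J = Pow(3, 2) = 9)
T = Rational(83, 700) (T = Pow(Add(9, Mul(Add(55, -8), Pow(Add(-33, -50), -1))), -1) = Pow(Add(9, Mul(47, Pow(-83, -1))), -1) = Pow(Add(9, Mul(47, Rational(-1, 83))), -1) = Pow(Add(9, Rational(-47, 83)), -1) = Pow(Rational(700, 83), -1) = Rational(83, 700) ≈ 0.11857)
Add(Mul(94, Function('h')(2)), T) = Add(Mul(94, Pow(2, -1)), Rational(83, 700)) = Add(Mul(94, Rational(1, 2)), Rational(83, 700)) = Add(47, Rational(83, 700)) = Rational(32983, 700)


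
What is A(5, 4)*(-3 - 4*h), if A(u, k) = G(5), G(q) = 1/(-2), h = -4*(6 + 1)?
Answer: -109/2 ≈ -54.500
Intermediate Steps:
h = -28 (h = -4*7 = -28)
G(q) = -½
A(u, k) = -½
A(5, 4)*(-3 - 4*h) = -(-3 - 4*(-28))/2 = -(-3 + 112)/2 = -½*109 = -109/2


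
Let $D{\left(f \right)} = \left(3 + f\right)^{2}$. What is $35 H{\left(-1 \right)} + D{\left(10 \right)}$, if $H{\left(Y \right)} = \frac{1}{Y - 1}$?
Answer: $\frac{303}{2} \approx 151.5$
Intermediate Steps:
$H{\left(Y \right)} = \frac{1}{-1 + Y}$
$35 H{\left(-1 \right)} + D{\left(10 \right)} = \frac{35}{-1 - 1} + \left(3 + 10\right)^{2} = \frac{35}{-2} + 13^{2} = 35 \left(- \frac{1}{2}\right) + 169 = - \frac{35}{2} + 169 = \frac{303}{2}$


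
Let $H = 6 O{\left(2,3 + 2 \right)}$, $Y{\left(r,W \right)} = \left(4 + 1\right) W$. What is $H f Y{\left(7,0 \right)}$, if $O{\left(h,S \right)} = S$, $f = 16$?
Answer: $0$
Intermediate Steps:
$Y{\left(r,W \right)} = 5 W$
$H = 30$ ($H = 6 \left(3 + 2\right) = 6 \cdot 5 = 30$)
$H f Y{\left(7,0 \right)} = 30 \cdot 16 \cdot 5 \cdot 0 = 480 \cdot 0 = 0$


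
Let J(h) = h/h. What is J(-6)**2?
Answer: 1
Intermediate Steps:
J(h) = 1
J(-6)**2 = 1**2 = 1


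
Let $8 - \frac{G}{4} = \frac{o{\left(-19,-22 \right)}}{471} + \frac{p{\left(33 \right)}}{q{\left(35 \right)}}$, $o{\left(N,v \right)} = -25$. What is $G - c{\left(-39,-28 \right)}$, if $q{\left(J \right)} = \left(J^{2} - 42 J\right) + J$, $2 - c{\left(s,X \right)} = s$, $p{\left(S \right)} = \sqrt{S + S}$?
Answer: $- \frac{4139}{471} + \frac{2 \sqrt{66}}{105} \approx -8.6329$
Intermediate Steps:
$p{\left(S \right)} = \sqrt{2} \sqrt{S}$ ($p{\left(S \right)} = \sqrt{2 S} = \sqrt{2} \sqrt{S}$)
$c{\left(s,X \right)} = 2 - s$
$q{\left(J \right)} = J^{2} - 41 J$
$G = \frac{15172}{471} + \frac{2 \sqrt{66}}{105}$ ($G = 32 - 4 \left(- \frac{25}{471} + \frac{\sqrt{2} \sqrt{33}}{35 \left(-41 + 35\right)}\right) = 32 - 4 \left(\left(-25\right) \frac{1}{471} + \frac{\sqrt{66}}{35 \left(-6\right)}\right) = 32 - 4 \left(- \frac{25}{471} + \frac{\sqrt{66}}{-210}\right) = 32 - 4 \left(- \frac{25}{471} + \sqrt{66} \left(- \frac{1}{210}\right)\right) = 32 - 4 \left(- \frac{25}{471} - \frac{\sqrt{66}}{210}\right) = 32 + \left(\frac{100}{471} + \frac{2 \sqrt{66}}{105}\right) = \frac{15172}{471} + \frac{2 \sqrt{66}}{105} \approx 32.367$)
$G - c{\left(-39,-28 \right)} = \left(\frac{15172}{471} + \frac{2 \sqrt{66}}{105}\right) - \left(2 - -39\right) = \left(\frac{15172}{471} + \frac{2 \sqrt{66}}{105}\right) - \left(2 + 39\right) = \left(\frac{15172}{471} + \frac{2 \sqrt{66}}{105}\right) - 41 = - \frac{4139}{471} + \frac{2 \sqrt{66}}{105}$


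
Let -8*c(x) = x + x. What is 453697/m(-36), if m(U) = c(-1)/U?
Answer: -65332368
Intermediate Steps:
c(x) = -x/4 (c(x) = -(x + x)/8 = -x/4)
m(U) = 1/(4*U) (m(U) = (-¼*(-1))/U = 1/(4*U))
453697/m(-36) = 453697/(((¼)/(-36))) = 453697/(((¼)*(-1/36))) = 453697/(-1/144) = 453697*(-144) = -65332368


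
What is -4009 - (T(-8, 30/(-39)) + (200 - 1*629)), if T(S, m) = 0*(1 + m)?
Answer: -3580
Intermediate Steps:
T(S, m) = 0
-4009 - (T(-8, 30/(-39)) + (200 - 1*629)) = -4009 - (0 + (200 - 1*629)) = -4009 - (0 + (200 - 629)) = -4009 - (0 - 429) = -4009 - 1*(-429) = -4009 + 429 = -3580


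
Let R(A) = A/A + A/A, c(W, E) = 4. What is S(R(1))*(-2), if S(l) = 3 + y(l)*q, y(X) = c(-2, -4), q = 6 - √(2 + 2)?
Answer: -38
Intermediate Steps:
q = 4 (q = 6 - √4 = 6 - 1*2 = 6 - 2 = 4)
y(X) = 4
R(A) = 2 (R(A) = 1 + 1 = 2)
S(l) = 19 (S(l) = 3 + 4*4 = 3 + 16 = 19)
S(R(1))*(-2) = 19*(-2) = -38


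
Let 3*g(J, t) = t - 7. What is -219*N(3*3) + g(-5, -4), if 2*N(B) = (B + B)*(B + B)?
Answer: -106445/3 ≈ -35482.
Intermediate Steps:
g(J, t) = -7/3 + t/3 (g(J, t) = (t - 7)/3 = (-7 + t)/3 = -7/3 + t/3)
N(B) = 2*B**2 (N(B) = ((B + B)*(B + B))/2 = ((2*B)*(2*B))/2 = (4*B**2)/2 = 2*B**2)
-219*N(3*3) + g(-5, -4) = -438*(3*3)**2 + (-7/3 + (1/3)*(-4)) = -438*9**2 + (-7/3 - 4/3) = -438*81 - 11/3 = -219*162 - 11/3 = -35478 - 11/3 = -106445/3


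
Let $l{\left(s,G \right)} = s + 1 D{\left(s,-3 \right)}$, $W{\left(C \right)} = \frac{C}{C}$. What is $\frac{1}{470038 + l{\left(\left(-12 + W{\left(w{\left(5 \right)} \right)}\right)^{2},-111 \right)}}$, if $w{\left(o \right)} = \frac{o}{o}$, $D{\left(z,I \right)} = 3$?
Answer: $\frac{1}{470162} \approx 2.1269 \cdot 10^{-6}$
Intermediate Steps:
$w{\left(o \right)} = 1$
$W{\left(C \right)} = 1$
$l{\left(s,G \right)} = 3 + s$ ($l{\left(s,G \right)} = s + 1 \cdot 3 = s + 3 = 3 + s$)
$\frac{1}{470038 + l{\left(\left(-12 + W{\left(w{\left(5 \right)} \right)}\right)^{2},-111 \right)}} = \frac{1}{470038 + \left(3 + \left(-12 + 1\right)^{2}\right)} = \frac{1}{470038 + \left(3 + \left(-11\right)^{2}\right)} = \frac{1}{470038 + \left(3 + 121\right)} = \frac{1}{470038 + 124} = \frac{1}{470162}$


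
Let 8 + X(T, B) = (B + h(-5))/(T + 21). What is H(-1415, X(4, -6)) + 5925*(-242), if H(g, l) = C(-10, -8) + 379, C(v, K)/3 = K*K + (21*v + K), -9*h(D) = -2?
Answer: -1433933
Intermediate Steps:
h(D) = 2/9 (h(D) = -⅑*(-2) = 2/9)
C(v, K) = 3*K + 3*K² + 63*v (C(v, K) = 3*(K*K + (21*v + K)) = 3*(K² + (K + 21*v)) = 3*(K + K² + 21*v) = 3*K + 3*K² + 63*v)
X(T, B) = -8 + (2/9 + B)/(21 + T) (X(T, B) = -8 + (B + 2/9)/(T + 21) = -8 + (2/9 + B)/(21 + T))
H(g, l) = -83 (H(g, l) = (3*(-8) + 3*(-8)² + 63*(-10)) + 379 = (-24 + 3*64 - 630) + 379 = (-24 + 192 - 630) + 379 = -462 + 379 = -83)
H(-1415, X(4, -6)) + 5925*(-242) = -83 + 5925*(-242) = -83 - 1433850 = -1433933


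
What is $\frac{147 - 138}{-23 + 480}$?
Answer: $\frac{9}{457} \approx 0.019694$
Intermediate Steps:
$\frac{147 - 138}{-23 + 480} = \frac{147 - 138}{457} = \left(147 - 138\right) \frac{1}{457} = 9 \cdot \frac{1}{457} = \frac{9}{457}$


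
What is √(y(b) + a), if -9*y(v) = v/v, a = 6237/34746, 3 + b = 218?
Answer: √82568078/34746 ≈ 0.26152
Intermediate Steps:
b = 215 (b = -3 + 218 = 215)
a = 2079/11582 (a = 6237*(1/34746) = 2079/11582 ≈ 0.17950)
y(v) = -⅑ (y(v) = -v/(9*v) = -⅑*1 = -⅑)
√(y(b) + a) = √(-⅑ + 2079/11582) = √(7129/104238) = √82568078/34746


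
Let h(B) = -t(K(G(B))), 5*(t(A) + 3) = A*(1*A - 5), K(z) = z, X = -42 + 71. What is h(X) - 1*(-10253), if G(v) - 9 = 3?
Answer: 51196/5 ≈ 10239.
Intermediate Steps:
G(v) = 12 (G(v) = 9 + 3 = 12)
X = 29
t(A) = -3 + A*(-5 + A)/5 (t(A) = -3 + (A*(1*A - 5))/5 = -3 + (A*(A - 5))/5 = -3 + (A*(-5 + A))/5 = -3 + A*(-5 + A)/5)
h(B) = -69/5 (h(B) = -(-3 - 1*12 + (⅕)*12²) = -(-3 - 12 + (⅕)*144) = -(-3 - 12 + 144/5) = -1*69/5 = -69/5)
h(X) - 1*(-10253) = -69/5 - 1*(-10253) = -69/5 + 10253 = 51196/5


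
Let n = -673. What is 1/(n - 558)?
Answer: -1/1231 ≈ -0.00081235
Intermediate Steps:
1/(n - 558) = 1/(-673 - 558) = 1/(-1231) = -1/1231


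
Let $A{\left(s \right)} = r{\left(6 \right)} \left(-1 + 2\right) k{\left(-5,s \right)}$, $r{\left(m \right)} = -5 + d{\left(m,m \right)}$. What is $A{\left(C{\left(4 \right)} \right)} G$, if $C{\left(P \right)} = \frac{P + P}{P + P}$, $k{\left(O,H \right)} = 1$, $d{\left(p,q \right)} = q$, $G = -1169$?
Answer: $-1169$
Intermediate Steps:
$C{\left(P \right)} = 1$ ($C{\left(P \right)} = \frac{2 P}{2 P} = 2 P \frac{1}{2 P} = 1$)
$r{\left(m \right)} = -5 + m$
$A{\left(s \right)} = 1$ ($A{\left(s \right)} = \left(-5 + 6\right) \left(-1 + 2\right) 1 = 1 \cdot 1 \cdot 1 = 1 \cdot 1 = 1$)
$A{\left(C{\left(4 \right)} \right)} G = 1 \left(-1169\right) = -1169$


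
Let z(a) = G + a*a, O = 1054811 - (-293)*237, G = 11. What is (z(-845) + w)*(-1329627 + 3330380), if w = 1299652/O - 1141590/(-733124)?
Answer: 147185949659065036263671/103027015406 ≈ 1.4286e+12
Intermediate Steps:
O = 1124252 (O = 1054811 - 1*(-69441) = 1054811 + 69441 = 1124252)
w = 279530114191/103027015406 (w = 1299652/1124252 - 1141590/(-733124) = 1299652*(1/1124252) - 1141590*(-1/733124) = 324913/281063 + 570795/366562 = 279530114191/103027015406 ≈ 2.7132)
z(a) = 11 + a² (z(a) = 11 + a*a = 11 + a²)
(z(-845) + w)*(-1329627 + 3330380) = ((11 + (-845)²) + 279530114191/103027015406)*(-1329627 + 3330380) = ((11 + 714025) + 279530114191/103027015406)*2000753 = (714036 + 279530114191/103027015406)*2000753 = (73565277502552807/103027015406)*2000753 = 147185949659065036263671/103027015406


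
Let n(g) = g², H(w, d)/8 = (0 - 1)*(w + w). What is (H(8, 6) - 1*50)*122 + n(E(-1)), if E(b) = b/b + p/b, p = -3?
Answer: -21700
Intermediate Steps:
H(w, d) = -16*w (H(w, d) = 8*((0 - 1)*(w + w)) = 8*(-2*w) = -16*w)
E(b) = 1 - 3/b (E(b) = b/b - 3/b = 1 - 3/b)
(H(8, 6) - 1*50)*122 + n(E(-1)) = (-16*8 - 1*50)*122 + ((-3 - 1)/(-1))² = (-128 - 50)*122 + (-1*(-4))² = -178*122 + 4² = -21716 + 16 = -21700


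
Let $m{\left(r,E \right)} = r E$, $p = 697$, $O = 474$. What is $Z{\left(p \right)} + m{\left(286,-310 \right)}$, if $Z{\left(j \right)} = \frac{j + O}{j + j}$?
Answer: $- \frac{123590869}{1394} \approx -88659.0$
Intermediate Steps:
$Z{\left(j \right)} = \frac{474 + j}{2 j}$ ($Z{\left(j \right)} = \frac{j + 474}{j + j} = \frac{474 + j}{2 j}$)
$m{\left(r,E \right)} = E r$
$Z{\left(p \right)} + m{\left(286,-310 \right)} = \frac{474 + 697}{2 \cdot 697} - 88660 = \frac{1}{2} \cdot \frac{1}{697} \cdot 1171 - 88660 = \frac{1171}{1394} - 88660 = - \frac{123590869}{1394}$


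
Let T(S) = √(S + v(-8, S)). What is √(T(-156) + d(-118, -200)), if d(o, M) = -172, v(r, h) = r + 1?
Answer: √(-172 + I*√163) ≈ 0.48641 + 13.124*I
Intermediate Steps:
v(r, h) = 1 + r
T(S) = √(-7 + S) (T(S) = √(S + (1 - 8)) = √(S - 7) = √(-7 + S))
√(T(-156) + d(-118, -200)) = √(√(-7 - 156) - 172) = √(√(-163) - 172) = √(I*√163 - 172) = √(-172 + I*√163)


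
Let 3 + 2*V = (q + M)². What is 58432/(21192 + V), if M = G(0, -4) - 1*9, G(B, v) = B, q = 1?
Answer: 116864/42445 ≈ 2.7533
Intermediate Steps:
M = -9 (M = 0 - 1*9 = 0 - 9 = -9)
V = 61/2 (V = -3/2 + (1 - 9)²/2 = -3/2 + (½)*(-8)² = -3/2 + (½)*64 = -3/2 + 32 = 61/2 ≈ 30.500)
58432/(21192 + V) = 58432/(21192 + 61/2) = 58432/(42445/2) = 58432*(2/42445) = 116864/42445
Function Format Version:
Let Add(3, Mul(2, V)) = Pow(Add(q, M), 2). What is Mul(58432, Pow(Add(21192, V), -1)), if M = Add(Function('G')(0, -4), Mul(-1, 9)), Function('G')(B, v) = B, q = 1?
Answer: Rational(116864, 42445) ≈ 2.7533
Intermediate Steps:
M = -9 (M = Add(0, Mul(-1, 9)) = Add(0, -9) = -9)
V = Rational(61, 2) (V = Add(Rational(-3, 2), Mul(Rational(1, 2), Pow(Add(1, -9), 2))) = Add(Rational(-3, 2), Mul(Rational(1, 2), Pow(-8, 2))) = Add(Rational(-3, 2), Mul(Rational(1, 2), 64)) = Add(Rational(-3, 2), 32) = Rational(61, 2) ≈ 30.500)
Mul(58432, Pow(Add(21192, V), -1)) = Mul(58432, Pow(Add(21192, Rational(61, 2)), -1)) = Mul(58432, Pow(Rational(42445, 2), -1)) = Mul(58432, Rational(2, 42445)) = Rational(116864, 42445)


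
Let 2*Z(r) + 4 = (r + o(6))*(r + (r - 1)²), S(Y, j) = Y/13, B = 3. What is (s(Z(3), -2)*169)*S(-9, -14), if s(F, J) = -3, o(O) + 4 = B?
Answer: 351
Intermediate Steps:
S(Y, j) = Y/13 (S(Y, j) = Y*(1/13) = Y/13)
o(O) = -1 (o(O) = -4 + 3 = -1)
Z(r) = -2 + (-1 + r)*(r + (-1 + r)²)/2 (Z(r) = -2 + ((r - 1)*(r + (r - 1)²))/2 = -2 + ((-1 + r)*(r + (-1 + r)²))/2 = -2 + (-1 + r)*(r + (-1 + r)²)/2)
(s(Z(3), -2)*169)*S(-9, -14) = (-3*169)*((1/13)*(-9)) = -507*(-9/13) = 351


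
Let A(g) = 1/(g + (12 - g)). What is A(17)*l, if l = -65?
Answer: -65/12 ≈ -5.4167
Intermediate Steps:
A(g) = 1/12
A(17)*l = (1/12)*(-65) = -65/12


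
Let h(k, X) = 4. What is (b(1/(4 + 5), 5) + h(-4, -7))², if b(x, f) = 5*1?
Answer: 81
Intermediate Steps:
b(x, f) = 5
(b(1/(4 + 5), 5) + h(-4, -7))² = (5 + 4)² = 9² = 81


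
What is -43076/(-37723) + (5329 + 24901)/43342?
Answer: 1503683141/817495133 ≈ 1.8394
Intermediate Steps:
-43076/(-37723) + (5329 + 24901)/43342 = -43076*(-1/37723) + 30230*(1/43342) = 43076/37723 + 15115/21671 = 1503683141/817495133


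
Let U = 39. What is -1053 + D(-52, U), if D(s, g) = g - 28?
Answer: -1042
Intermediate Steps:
D(s, g) = -28 + g
-1053 + D(-52, U) = -1053 + (-28 + 39) = -1053 + 11 = -1042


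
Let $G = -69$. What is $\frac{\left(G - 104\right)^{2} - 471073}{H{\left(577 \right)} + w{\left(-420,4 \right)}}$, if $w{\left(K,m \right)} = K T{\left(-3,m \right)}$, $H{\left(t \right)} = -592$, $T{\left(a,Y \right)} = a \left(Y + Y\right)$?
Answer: $- \frac{55143}{1186} \approx -46.495$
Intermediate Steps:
$T{\left(a,Y \right)} = 2 Y a$ ($T{\left(a,Y \right)} = a 2 Y = 2 Y a$)
$w{\left(K,m \right)} = - 6 K m$ ($w{\left(K,m \right)} = K 2 m \left(-3\right) = K \left(- 6 m\right) = - 6 K m$)
$\frac{\left(G - 104\right)^{2} - 471073}{H{\left(577 \right)} + w{\left(-420,4 \right)}} = \frac{\left(-69 - 104\right)^{2} - 471073}{-592 - \left(-2520\right) 4} = \frac{\left(-173\right)^{2} - 471073}{-592 + 10080} = \frac{29929 - 471073}{9488} = \left(-441144\right) \frac{1}{9488} = - \frac{55143}{1186}$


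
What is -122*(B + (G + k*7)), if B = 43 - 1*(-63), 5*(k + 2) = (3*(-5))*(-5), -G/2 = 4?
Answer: -23058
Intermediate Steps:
G = -8 (G = -2*4 = -8)
k = 13 (k = -2 + ((3*(-5))*(-5))/5 = -2 + (-15*(-5))/5 = -2 + (⅕)*75 = -2 + 15 = 13)
B = 106 (B = 43 + 63 = 106)
-122*(B + (G + k*7)) = -122*(106 + (-8 + 13*7)) = -122*(106 + (-8 + 91)) = -122*(106 + 83) = -122*189 = -23058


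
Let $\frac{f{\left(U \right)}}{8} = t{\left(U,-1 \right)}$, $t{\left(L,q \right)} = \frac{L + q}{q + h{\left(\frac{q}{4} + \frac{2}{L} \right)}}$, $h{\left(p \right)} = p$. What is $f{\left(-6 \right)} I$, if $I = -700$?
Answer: $- \frac{470400}{19} \approx -24758.0$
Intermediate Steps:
$t{\left(L,q \right)} = \frac{L + q}{\frac{2}{L} + \frac{5 q}{4}}$ ($t{\left(L,q \right)} = \frac{L + q}{q + \left(\frac{q}{4} + \frac{2}{L}\right)} = \frac{L + q}{q + \left(\frac{2}{L} + \frac{q}{4}\right)} = \frac{L + q}{\frac{2}{L} + \frac{5 q}{4}}$)
$f{\left(U \right)} = \frac{32 U \left(-1 + U\right)}{8 - 5 U}$ ($f{\left(U \right)} = 8 \frac{4 U \left(U - 1\right)}{8 + 5 U \left(-1\right)} = 8 \frac{4 U \left(-1 + U\right)}{8 - 5 U} = \frac{32 U \left(-1 + U\right)}{8 - 5 U}$)
$f{\left(-6 \right)} I = 32 \left(-6\right) \frac{1}{-8 + 5 \left(-6\right)} \left(1 - -6\right) \left(-700\right) = 32 \left(-6\right) \frac{1}{-8 - 30} \left(1 + 6\right) \left(-700\right) = 32 \left(-6\right) \frac{1}{-38} \cdot 7 \left(-700\right) = 32 \left(-6\right) \left(- \frac{1}{38}\right) 7 \left(-700\right) = \frac{672}{19} \left(-700\right) = - \frac{470400}{19}$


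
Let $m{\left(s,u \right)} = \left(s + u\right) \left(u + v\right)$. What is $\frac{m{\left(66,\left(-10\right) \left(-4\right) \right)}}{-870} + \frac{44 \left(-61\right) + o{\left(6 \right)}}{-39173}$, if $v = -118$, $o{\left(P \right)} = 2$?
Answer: $\frac{54369284}{5680085} \approx 9.5719$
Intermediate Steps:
$m{\left(s,u \right)} = \left(-118 + u\right) \left(s + u\right)$ ($m{\left(s,u \right)} = \left(s + u\right) \left(u - 118\right) = \left(s + u\right) \left(-118 + u\right) = \left(-118 + u\right) \left(s + u\right)$)
$\frac{m{\left(66,\left(-10\right) \left(-4\right) \right)}}{-870} + \frac{44 \left(-61\right) + o{\left(6 \right)}}{-39173} = \frac{\left(\left(-10\right) \left(-4\right)\right)^{2} - 7788 - 118 \left(\left(-10\right) \left(-4\right)\right) + 66 \left(\left(-10\right) \left(-4\right)\right)}{-870} + \frac{44 \left(-61\right) + 2}{-39173} = \left(40^{2} - 7788 - 4720 + 66 \cdot 40\right) \left(- \frac{1}{870}\right) + \left(-2684 + 2\right) \left(- \frac{1}{39173}\right) = \left(1600 - 7788 - 4720 + 2640\right) \left(- \frac{1}{870}\right) - - \frac{2682}{39173} = \left(-8268\right) \left(- \frac{1}{870}\right) + \frac{2682}{39173} = \frac{1378}{145} + \frac{2682}{39173} = \frac{54369284}{5680085}$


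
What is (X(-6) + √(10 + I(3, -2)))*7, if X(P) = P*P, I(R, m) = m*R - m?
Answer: 252 + 7*√6 ≈ 269.15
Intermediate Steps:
I(R, m) = -m + R*m (I(R, m) = R*m - m = -m + R*m)
X(P) = P²
(X(-6) + √(10 + I(3, -2)))*7 = ((-6)² + √(10 - 2*(-1 + 3)))*7 = (36 + √(10 - 2*2))*7 = (36 + √(10 - 4))*7 = (36 + √6)*7 = 252 + 7*√6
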